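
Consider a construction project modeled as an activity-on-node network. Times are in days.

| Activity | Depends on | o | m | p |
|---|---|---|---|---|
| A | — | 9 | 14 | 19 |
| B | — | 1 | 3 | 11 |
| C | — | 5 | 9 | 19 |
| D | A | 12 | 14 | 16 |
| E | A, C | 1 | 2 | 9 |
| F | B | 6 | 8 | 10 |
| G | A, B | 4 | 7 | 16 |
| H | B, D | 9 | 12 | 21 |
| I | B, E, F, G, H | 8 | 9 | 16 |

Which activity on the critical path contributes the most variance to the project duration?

H

te_A = (9 + 4·14 + 19)/6 = 84/6 = 14; σ²_A = ((19−9)/6)² = 2.778
te_B = (1 + 4·3 + 11)/6 = 24/6 = 4; σ²_B = ((11−1)/6)² = 2.778
te_C = (5 + 4·9 + 19)/6 = 60/6 = 10; σ²_C = ((19−5)/6)² = 5.444
te_D = (12 + 4·14 + 16)/6 = 84/6 = 14; σ²_D = ((16−12)/6)² = 0.444
te_E = (1 + 4·2 + 9)/6 = 18/6 = 3; σ²_E = ((9−1)/6)² = 1.778
te_F = (6 + 4·8 + 10)/6 = 48/6 = 8; σ²_F = ((10−6)/6)² = 0.444
te_G = (4 + 4·7 + 16)/6 = 48/6 = 8; σ²_G = ((16−4)/6)² = 4.000
te_H = (9 + 4·12 + 21)/6 = 78/6 = 13; σ²_H = ((21−9)/6)² = 4.000
te_I = (8 + 4·9 + 16)/6 = 60/6 = 10; σ²_I = ((16−8)/6)² = 1.778

Forward pass:
ES_A = 0; EF_A = 14
ES_B = 0; EF_B = 4
ES_C = 0; EF_C = 10
ES_D = 14; EF_D = 14+14 = 28
ES_E = max(EF_A=14, EF_C=10) = 14; EF_E = 14+3 = 17
ES_F = 4; EF_F = 4+8 = 12
ES_G = max(EF_A=14, EF_B=4) = 14; EF_G = 14+8 = 22
ES_H = max(EF_B=4, EF_D=28) = 28; EF_H = 28+13 = 41
ES_I = max(EF_B=4, EF_E=17, EF_F=12, EF_G=22, EF_H=41) = 41; EF_I = 41+10 = 51
Expected project duration μ = 51 days. Critical path: A → D → H → I.

Variances on critical path: σ²_A=2.778, σ²_D=0.444, σ²_H=4.000, σ²_I=1.778.
Largest is σ²_H = 4.000.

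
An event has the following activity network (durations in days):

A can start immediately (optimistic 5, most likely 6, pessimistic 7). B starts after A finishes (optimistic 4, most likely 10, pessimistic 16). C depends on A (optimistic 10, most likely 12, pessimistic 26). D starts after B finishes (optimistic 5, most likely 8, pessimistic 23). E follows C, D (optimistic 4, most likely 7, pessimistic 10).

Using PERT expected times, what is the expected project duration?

33 days

te_A = (5 + 4·6 + 7)/6 = 36/6 = 6
te_B = (4 + 4·10 + 16)/6 = 60/6 = 10
te_C = (10 + 4·12 + 26)/6 = 84/6 = 14
te_D = (5 + 4·8 + 23)/6 = 60/6 = 10
te_E = (4 + 4·7 + 10)/6 = 42/6 = 7

Forward pass:
ES_A = 0; EF_A = 6
ES_B = 6; EF_B = 6+10 = 16
ES_C = 6; EF_C = 6+14 = 20
ES_D = 16; EF_D = 16+10 = 26
ES_E = max(EF_C=20, EF_D=26) = 26; EF_E = 26+7 = 33
Expected project duration μ = 33 days. Critical path: A → B → D → E.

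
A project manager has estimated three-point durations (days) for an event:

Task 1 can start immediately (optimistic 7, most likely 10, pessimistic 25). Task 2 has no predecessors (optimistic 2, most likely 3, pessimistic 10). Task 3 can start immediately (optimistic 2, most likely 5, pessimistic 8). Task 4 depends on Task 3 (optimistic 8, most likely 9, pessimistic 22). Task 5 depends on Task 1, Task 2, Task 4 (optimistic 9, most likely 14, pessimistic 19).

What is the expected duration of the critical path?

te_Task 1 = (7 + 4·10 + 25)/6 = 72/6 = 12
te_Task 2 = (2 + 4·3 + 10)/6 = 24/6 = 4
te_Task 3 = (2 + 4·5 + 8)/6 = 30/6 = 5
te_Task 4 = (8 + 4·9 + 22)/6 = 66/6 = 11
te_Task 5 = (9 + 4·14 + 19)/6 = 84/6 = 14

Forward pass:
ES_Task 1 = 0; EF_Task 1 = 12
ES_Task 2 = 0; EF_Task 2 = 4
ES_Task 3 = 0; EF_Task 3 = 5
ES_Task 4 = 5; EF_Task 4 = 5+11 = 16
ES_Task 5 = max(EF_Task 1=12, EF_Task 2=4, EF_Task 4=16) = 16; EF_Task 5 = 16+14 = 30
Expected project duration μ = 30 days. Critical path: Task 3 → Task 4 → Task 5.

30 days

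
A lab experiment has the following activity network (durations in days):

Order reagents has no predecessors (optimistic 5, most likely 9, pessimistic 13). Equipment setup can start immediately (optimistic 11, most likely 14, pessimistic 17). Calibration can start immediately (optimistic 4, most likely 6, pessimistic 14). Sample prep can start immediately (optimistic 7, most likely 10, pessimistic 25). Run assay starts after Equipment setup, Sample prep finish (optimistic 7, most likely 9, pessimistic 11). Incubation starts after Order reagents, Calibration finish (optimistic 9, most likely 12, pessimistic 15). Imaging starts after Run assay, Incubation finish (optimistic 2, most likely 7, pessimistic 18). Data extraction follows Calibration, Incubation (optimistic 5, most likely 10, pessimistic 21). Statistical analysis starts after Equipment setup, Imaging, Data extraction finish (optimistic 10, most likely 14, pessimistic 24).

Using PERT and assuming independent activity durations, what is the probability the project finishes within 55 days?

te_Order reagents = (5 + 4·9 + 13)/6 = 54/6 = 9; σ²_Order reagents = ((13−5)/6)² = 1.778
te_Equipment setup = (11 + 4·14 + 17)/6 = 84/6 = 14; σ²_Equipment setup = ((17−11)/6)² = 1.000
te_Calibration = (4 + 4·6 + 14)/6 = 42/6 = 7; σ²_Calibration = ((14−4)/6)² = 2.778
te_Sample prep = (7 + 4·10 + 25)/6 = 72/6 = 12; σ²_Sample prep = ((25−7)/6)² = 9.000
te_Run assay = (7 + 4·9 + 11)/6 = 54/6 = 9; σ²_Run assay = ((11−7)/6)² = 0.444
te_Incubation = (9 + 4·12 + 15)/6 = 72/6 = 12; σ²_Incubation = ((15−9)/6)² = 1.000
te_Imaging = (2 + 4·7 + 18)/6 = 48/6 = 8; σ²_Imaging = ((18−2)/6)² = 7.111
te_Data extraction = (5 + 4·10 + 21)/6 = 66/6 = 11; σ²_Data extraction = ((21−5)/6)² = 7.111
te_Statistical analysis = (10 + 4·14 + 24)/6 = 90/6 = 15; σ²_Statistical analysis = ((24−10)/6)² = 5.444

Forward pass:
ES_Order reagents = 0; EF_Order reagents = 9
ES_Equipment setup = 0; EF_Equipment setup = 14
ES_Calibration = 0; EF_Calibration = 7
ES_Sample prep = 0; EF_Sample prep = 12
ES_Run assay = max(EF_Equipment setup=14, EF_Sample prep=12) = 14; EF_Run assay = 14+9 = 23
ES_Incubation = max(EF_Order reagents=9, EF_Calibration=7) = 9; EF_Incubation = 9+12 = 21
ES_Imaging = max(EF_Run assay=23, EF_Incubation=21) = 23; EF_Imaging = 23+8 = 31
ES_Data extraction = max(EF_Calibration=7, EF_Incubation=21) = 21; EF_Data extraction = 21+11 = 32
ES_Statistical analysis = max(EF_Equipment setup=14, EF_Imaging=31, EF_Data extraction=32) = 32; EF_Statistical analysis = 32+15 = 47
Expected project duration μ = 47 days. Critical path: Order reagents → Incubation → Data extraction → Statistical analysis.

Variance along critical path = 1.778 + 1.000 + 7.111 + 5.444 = 15.333; σ = √15.333 = 3.916 days.
Z = (55 − 47) / 3.916 = 2.043
P(T ≤ 55) = Φ(2.043) ≈ 0.979

0.979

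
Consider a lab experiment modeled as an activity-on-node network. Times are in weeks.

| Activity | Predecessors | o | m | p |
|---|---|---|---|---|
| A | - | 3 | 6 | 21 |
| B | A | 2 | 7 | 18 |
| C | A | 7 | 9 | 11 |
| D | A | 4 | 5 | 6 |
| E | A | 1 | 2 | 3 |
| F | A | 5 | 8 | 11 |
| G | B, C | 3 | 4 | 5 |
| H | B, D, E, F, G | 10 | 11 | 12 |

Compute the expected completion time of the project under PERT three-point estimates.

32 weeks

te_A = (3 + 4·6 + 21)/6 = 48/6 = 8
te_B = (2 + 4·7 + 18)/6 = 48/6 = 8
te_C = (7 + 4·9 + 11)/6 = 54/6 = 9
te_D = (4 + 4·5 + 6)/6 = 30/6 = 5
te_E = (1 + 4·2 + 3)/6 = 12/6 = 2
te_F = (5 + 4·8 + 11)/6 = 48/6 = 8
te_G = (3 + 4·4 + 5)/6 = 24/6 = 4
te_H = (10 + 4·11 + 12)/6 = 66/6 = 11

Forward pass:
ES_A = 0; EF_A = 8
ES_B = 8; EF_B = 8+8 = 16
ES_C = 8; EF_C = 8+9 = 17
ES_D = 8; EF_D = 8+5 = 13
ES_E = 8; EF_E = 8+2 = 10
ES_F = 8; EF_F = 8+8 = 16
ES_G = max(EF_B=16, EF_C=17) = 17; EF_G = 17+4 = 21
ES_H = max(EF_B=16, EF_D=13, EF_E=10, EF_F=16, EF_G=21) = 21; EF_H = 21+11 = 32
Expected project duration μ = 32 weeks. Critical path: A → C → G → H.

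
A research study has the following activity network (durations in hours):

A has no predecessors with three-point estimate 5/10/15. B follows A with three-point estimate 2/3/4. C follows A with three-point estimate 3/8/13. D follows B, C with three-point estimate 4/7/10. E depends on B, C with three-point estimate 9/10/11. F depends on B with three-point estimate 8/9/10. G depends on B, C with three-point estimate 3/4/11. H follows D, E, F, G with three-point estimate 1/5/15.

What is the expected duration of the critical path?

te_A = (5 + 4·10 + 15)/6 = 60/6 = 10
te_B = (2 + 4·3 + 4)/6 = 18/6 = 3
te_C = (3 + 4·8 + 13)/6 = 48/6 = 8
te_D = (4 + 4·7 + 10)/6 = 42/6 = 7
te_E = (9 + 4·10 + 11)/6 = 60/6 = 10
te_F = (8 + 4·9 + 10)/6 = 54/6 = 9
te_G = (3 + 4·4 + 11)/6 = 30/6 = 5
te_H = (1 + 4·5 + 15)/6 = 36/6 = 6

Forward pass:
ES_A = 0; EF_A = 10
ES_B = 10; EF_B = 10+3 = 13
ES_C = 10; EF_C = 10+8 = 18
ES_D = max(EF_B=13, EF_C=18) = 18; EF_D = 18+7 = 25
ES_E = max(EF_B=13, EF_C=18) = 18; EF_E = 18+10 = 28
ES_F = 13; EF_F = 13+9 = 22
ES_G = max(EF_B=13, EF_C=18) = 18; EF_G = 18+5 = 23
ES_H = max(EF_D=25, EF_E=28, EF_F=22, EF_G=23) = 28; EF_H = 28+6 = 34
Expected project duration μ = 34 hours. Critical path: A → C → E → H.

34 hours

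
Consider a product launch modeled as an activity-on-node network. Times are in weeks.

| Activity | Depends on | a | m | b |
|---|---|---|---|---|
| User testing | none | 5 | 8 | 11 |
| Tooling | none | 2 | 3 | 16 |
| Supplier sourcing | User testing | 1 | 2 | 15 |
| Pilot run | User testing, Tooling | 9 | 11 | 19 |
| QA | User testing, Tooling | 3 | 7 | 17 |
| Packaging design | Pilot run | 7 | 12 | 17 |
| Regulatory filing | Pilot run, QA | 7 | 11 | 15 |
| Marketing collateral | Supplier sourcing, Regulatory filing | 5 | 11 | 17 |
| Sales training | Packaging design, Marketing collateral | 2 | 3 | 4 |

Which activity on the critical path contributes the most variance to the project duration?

te_User testing = (5 + 4·8 + 11)/6 = 48/6 = 8; σ²_User testing = ((11−5)/6)² = 1.000
te_Tooling = (2 + 4·3 + 16)/6 = 30/6 = 5; σ²_Tooling = ((16−2)/6)² = 5.444
te_Supplier sourcing = (1 + 4·2 + 15)/6 = 24/6 = 4; σ²_Supplier sourcing = ((15−1)/6)² = 5.444
te_Pilot run = (9 + 4·11 + 19)/6 = 72/6 = 12; σ²_Pilot run = ((19−9)/6)² = 2.778
te_QA = (3 + 4·7 + 17)/6 = 48/6 = 8; σ²_QA = ((17−3)/6)² = 5.444
te_Packaging design = (7 + 4·12 + 17)/6 = 72/6 = 12; σ²_Packaging design = ((17−7)/6)² = 2.778
te_Regulatory filing = (7 + 4·11 + 15)/6 = 66/6 = 11; σ²_Regulatory filing = ((15−7)/6)² = 1.778
te_Marketing collateral = (5 + 4·11 + 17)/6 = 66/6 = 11; σ²_Marketing collateral = ((17−5)/6)² = 4.000
te_Sales training = (2 + 4·3 + 4)/6 = 18/6 = 3; σ²_Sales training = ((4−2)/6)² = 0.111

Forward pass:
ES_User testing = 0; EF_User testing = 8
ES_Tooling = 0; EF_Tooling = 5
ES_Supplier sourcing = 8; EF_Supplier sourcing = 8+4 = 12
ES_Pilot run = max(EF_User testing=8, EF_Tooling=5) = 8; EF_Pilot run = 8+12 = 20
ES_QA = max(EF_User testing=8, EF_Tooling=5) = 8; EF_QA = 8+8 = 16
ES_Packaging design = 20; EF_Packaging design = 20+12 = 32
ES_Regulatory filing = max(EF_Pilot run=20, EF_QA=16) = 20; EF_Regulatory filing = 20+11 = 31
ES_Marketing collateral = max(EF_Supplier sourcing=12, EF_Regulatory filing=31) = 31; EF_Marketing collateral = 31+11 = 42
ES_Sales training = max(EF_Packaging design=32, EF_Marketing collateral=42) = 42; EF_Sales training = 42+3 = 45
Expected project duration μ = 45 weeks. Critical path: User testing → Pilot run → Regulatory filing → Marketing collateral → Sales training.

Variances on critical path: σ²_User testing=1.000, σ²_Pilot run=2.778, σ²_Regulatory filing=1.778, σ²_Marketing collateral=4.000, σ²_Sales training=0.111.
Largest is σ²_Marketing collateral = 4.000.

Marketing collateral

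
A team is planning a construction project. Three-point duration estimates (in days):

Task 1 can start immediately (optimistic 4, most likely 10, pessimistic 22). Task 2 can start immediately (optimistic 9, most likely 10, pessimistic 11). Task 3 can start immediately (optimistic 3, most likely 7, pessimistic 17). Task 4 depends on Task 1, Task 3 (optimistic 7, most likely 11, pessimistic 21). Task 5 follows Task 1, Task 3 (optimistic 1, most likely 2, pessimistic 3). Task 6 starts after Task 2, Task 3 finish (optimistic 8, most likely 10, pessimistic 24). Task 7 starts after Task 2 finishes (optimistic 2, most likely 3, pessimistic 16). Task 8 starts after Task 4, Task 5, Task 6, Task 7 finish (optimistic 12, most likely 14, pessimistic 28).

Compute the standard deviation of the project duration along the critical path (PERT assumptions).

4.64 days

te_Task 1 = (4 + 4·10 + 22)/6 = 66/6 = 11; σ²_Task 1 = ((22−4)/6)² = 9.000
te_Task 2 = (9 + 4·10 + 11)/6 = 60/6 = 10; σ²_Task 2 = ((11−9)/6)² = 0.111
te_Task 3 = (3 + 4·7 + 17)/6 = 48/6 = 8; σ²_Task 3 = ((17−3)/6)² = 5.444
te_Task 4 = (7 + 4·11 + 21)/6 = 72/6 = 12; σ²_Task 4 = ((21−7)/6)² = 5.444
te_Task 5 = (1 + 4·2 + 3)/6 = 12/6 = 2; σ²_Task 5 = ((3−1)/6)² = 0.111
te_Task 6 = (8 + 4·10 + 24)/6 = 72/6 = 12; σ²_Task 6 = ((24−8)/6)² = 7.111
te_Task 7 = (2 + 4·3 + 16)/6 = 30/6 = 5; σ²_Task 7 = ((16−2)/6)² = 5.444
te_Task 8 = (12 + 4·14 + 28)/6 = 96/6 = 16; σ²_Task 8 = ((28−12)/6)² = 7.111

Forward pass:
ES_Task 1 = 0; EF_Task 1 = 11
ES_Task 2 = 0; EF_Task 2 = 10
ES_Task 3 = 0; EF_Task 3 = 8
ES_Task 4 = max(EF_Task 1=11, EF_Task 3=8) = 11; EF_Task 4 = 11+12 = 23
ES_Task 5 = max(EF_Task 1=11, EF_Task 3=8) = 11; EF_Task 5 = 11+2 = 13
ES_Task 6 = max(EF_Task 2=10, EF_Task 3=8) = 10; EF_Task 6 = 10+12 = 22
ES_Task 7 = 10; EF_Task 7 = 10+5 = 15
ES_Task 8 = max(EF_Task 4=23, EF_Task 5=13, EF_Task 6=22, EF_Task 7=15) = 23; EF_Task 8 = 23+16 = 39
Expected project duration μ = 39 days. Critical path: Task 1 → Task 4 → Task 8.

Variance along critical path = 9.000 + 5.444 + 7.111 = 21.556
σ = √21.556 = 4.643 days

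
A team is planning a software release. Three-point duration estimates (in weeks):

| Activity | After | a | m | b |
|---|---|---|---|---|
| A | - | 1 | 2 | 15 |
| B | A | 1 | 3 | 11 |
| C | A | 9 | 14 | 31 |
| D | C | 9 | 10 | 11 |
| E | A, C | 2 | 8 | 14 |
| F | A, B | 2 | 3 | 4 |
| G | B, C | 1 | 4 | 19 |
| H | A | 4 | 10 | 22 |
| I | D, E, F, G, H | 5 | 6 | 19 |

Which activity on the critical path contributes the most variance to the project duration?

C

te_A = (1 + 4·2 + 15)/6 = 24/6 = 4; σ²_A = ((15−1)/6)² = 5.444
te_B = (1 + 4·3 + 11)/6 = 24/6 = 4; σ²_B = ((11−1)/6)² = 2.778
te_C = (9 + 4·14 + 31)/6 = 96/6 = 16; σ²_C = ((31−9)/6)² = 13.444
te_D = (9 + 4·10 + 11)/6 = 60/6 = 10; σ²_D = ((11−9)/6)² = 0.111
te_E = (2 + 4·8 + 14)/6 = 48/6 = 8; σ²_E = ((14−2)/6)² = 4.000
te_F = (2 + 4·3 + 4)/6 = 18/6 = 3; σ²_F = ((4−2)/6)² = 0.111
te_G = (1 + 4·4 + 19)/6 = 36/6 = 6; σ²_G = ((19−1)/6)² = 9.000
te_H = (4 + 4·10 + 22)/6 = 66/6 = 11; σ²_H = ((22−4)/6)² = 9.000
te_I = (5 + 4·6 + 19)/6 = 48/6 = 8; σ²_I = ((19−5)/6)² = 5.444

Forward pass:
ES_A = 0; EF_A = 4
ES_B = 4; EF_B = 4+4 = 8
ES_C = 4; EF_C = 4+16 = 20
ES_D = 20; EF_D = 20+10 = 30
ES_E = max(EF_A=4, EF_C=20) = 20; EF_E = 20+8 = 28
ES_F = max(EF_A=4, EF_B=8) = 8; EF_F = 8+3 = 11
ES_G = max(EF_B=8, EF_C=20) = 20; EF_G = 20+6 = 26
ES_H = 4; EF_H = 4+11 = 15
ES_I = max(EF_D=30, EF_E=28, EF_F=11, EF_G=26, EF_H=15) = 30; EF_I = 30+8 = 38
Expected project duration μ = 38 weeks. Critical path: A → C → D → I.

Variances on critical path: σ²_A=5.444, σ²_C=13.444, σ²_D=0.111, σ²_I=5.444.
Largest is σ²_C = 13.444.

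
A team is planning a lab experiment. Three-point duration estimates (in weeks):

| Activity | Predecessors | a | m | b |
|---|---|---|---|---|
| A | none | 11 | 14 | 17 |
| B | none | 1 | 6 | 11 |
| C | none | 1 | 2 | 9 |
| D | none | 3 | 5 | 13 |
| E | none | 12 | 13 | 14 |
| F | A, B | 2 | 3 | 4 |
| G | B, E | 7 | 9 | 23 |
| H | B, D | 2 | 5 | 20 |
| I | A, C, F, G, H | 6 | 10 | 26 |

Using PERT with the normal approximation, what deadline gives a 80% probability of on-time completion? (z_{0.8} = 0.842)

39.6 weeks

te_A = (11 + 4·14 + 17)/6 = 84/6 = 14; σ²_A = ((17−11)/6)² = 1.000
te_B = (1 + 4·6 + 11)/6 = 36/6 = 6; σ²_B = ((11−1)/6)² = 2.778
te_C = (1 + 4·2 + 9)/6 = 18/6 = 3; σ²_C = ((9−1)/6)² = 1.778
te_D = (3 + 4·5 + 13)/6 = 36/6 = 6; σ²_D = ((13−3)/6)² = 2.778
te_E = (12 + 4·13 + 14)/6 = 78/6 = 13; σ²_E = ((14−12)/6)² = 0.111
te_F = (2 + 4·3 + 4)/6 = 18/6 = 3; σ²_F = ((4−2)/6)² = 0.111
te_G = (7 + 4·9 + 23)/6 = 66/6 = 11; σ²_G = ((23−7)/6)² = 7.111
te_H = (2 + 4·5 + 20)/6 = 42/6 = 7; σ²_H = ((20−2)/6)² = 9.000
te_I = (6 + 4·10 + 26)/6 = 72/6 = 12; σ²_I = ((26−6)/6)² = 11.111

Forward pass:
ES_A = 0; EF_A = 14
ES_B = 0; EF_B = 6
ES_C = 0; EF_C = 3
ES_D = 0; EF_D = 6
ES_E = 0; EF_E = 13
ES_F = max(EF_A=14, EF_B=6) = 14; EF_F = 14+3 = 17
ES_G = max(EF_B=6, EF_E=13) = 13; EF_G = 13+11 = 24
ES_H = max(EF_B=6, EF_D=6) = 6; EF_H = 6+7 = 13
ES_I = max(EF_A=14, EF_C=3, EF_F=17, EF_G=24, EF_H=13) = 24; EF_I = 24+12 = 36
Expected project duration μ = 36 weeks. Critical path: E → G → I.

Variance along critical path = 0.111 + 7.111 + 11.111 = 18.333; σ = 4.282 weeks.
D = μ + z·σ = 36 + 0.842·4.282 = 39.6 weeks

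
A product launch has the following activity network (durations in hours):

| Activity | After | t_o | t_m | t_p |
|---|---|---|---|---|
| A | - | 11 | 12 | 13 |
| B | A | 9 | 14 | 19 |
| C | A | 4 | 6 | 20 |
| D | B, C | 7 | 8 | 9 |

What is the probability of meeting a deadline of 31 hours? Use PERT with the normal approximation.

0.042

te_A = (11 + 4·12 + 13)/6 = 72/6 = 12; σ²_A = ((13−11)/6)² = 0.111
te_B = (9 + 4·14 + 19)/6 = 84/6 = 14; σ²_B = ((19−9)/6)² = 2.778
te_C = (4 + 4·6 + 20)/6 = 48/6 = 8; σ²_C = ((20−4)/6)² = 7.111
te_D = (7 + 4·8 + 9)/6 = 48/6 = 8; σ²_D = ((9−7)/6)² = 0.111

Forward pass:
ES_A = 0; EF_A = 12
ES_B = 12; EF_B = 12+14 = 26
ES_C = 12; EF_C = 12+8 = 20
ES_D = max(EF_B=26, EF_C=20) = 26; EF_D = 26+8 = 34
Expected project duration μ = 34 hours. Critical path: A → B → D.

Variance along critical path = 0.111 + 2.778 + 0.111 = 3.000; σ = √3.000 = 1.732 hours.
Z = (31 − 34) / 1.732 = -1.732
P(T ≤ 31) = Φ(-1.732) ≈ 0.042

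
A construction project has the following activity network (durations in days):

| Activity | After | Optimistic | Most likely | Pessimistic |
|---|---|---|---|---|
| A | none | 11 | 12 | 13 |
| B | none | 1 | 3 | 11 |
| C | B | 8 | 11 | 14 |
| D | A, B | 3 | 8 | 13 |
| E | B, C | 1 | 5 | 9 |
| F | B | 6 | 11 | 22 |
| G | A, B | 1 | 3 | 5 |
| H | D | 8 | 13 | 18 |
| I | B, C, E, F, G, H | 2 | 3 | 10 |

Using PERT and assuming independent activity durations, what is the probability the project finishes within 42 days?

0.967

te_A = (11 + 4·12 + 13)/6 = 72/6 = 12; σ²_A = ((13−11)/6)² = 0.111
te_B = (1 + 4·3 + 11)/6 = 24/6 = 4; σ²_B = ((11−1)/6)² = 2.778
te_C = (8 + 4·11 + 14)/6 = 66/6 = 11; σ²_C = ((14−8)/6)² = 1.000
te_D = (3 + 4·8 + 13)/6 = 48/6 = 8; σ²_D = ((13−3)/6)² = 2.778
te_E = (1 + 4·5 + 9)/6 = 30/6 = 5; σ²_E = ((9−1)/6)² = 1.778
te_F = (6 + 4·11 + 22)/6 = 72/6 = 12; σ²_F = ((22−6)/6)² = 7.111
te_G = (1 + 4·3 + 5)/6 = 18/6 = 3; σ²_G = ((5−1)/6)² = 0.444
te_H = (8 + 4·13 + 18)/6 = 78/6 = 13; σ²_H = ((18−8)/6)² = 2.778
te_I = (2 + 4·3 + 10)/6 = 24/6 = 4; σ²_I = ((10−2)/6)² = 1.778

Forward pass:
ES_A = 0; EF_A = 12
ES_B = 0; EF_B = 4
ES_C = 4; EF_C = 4+11 = 15
ES_D = max(EF_A=12, EF_B=4) = 12; EF_D = 12+8 = 20
ES_E = max(EF_B=4, EF_C=15) = 15; EF_E = 15+5 = 20
ES_F = 4; EF_F = 4+12 = 16
ES_G = max(EF_A=12, EF_B=4) = 12; EF_G = 12+3 = 15
ES_H = 20; EF_H = 20+13 = 33
ES_I = max(EF_B=4, EF_C=15, EF_E=20, EF_F=16, EF_G=15, EF_H=33) = 33; EF_I = 33+4 = 37
Expected project duration μ = 37 days. Critical path: A → D → H → I.

Variance along critical path = 0.111 + 2.778 + 2.778 + 1.778 = 7.444; σ = √7.444 = 2.728 days.
Z = (42 − 37) / 2.728 = 1.833
P(T ≤ 42) = Φ(1.833) ≈ 0.967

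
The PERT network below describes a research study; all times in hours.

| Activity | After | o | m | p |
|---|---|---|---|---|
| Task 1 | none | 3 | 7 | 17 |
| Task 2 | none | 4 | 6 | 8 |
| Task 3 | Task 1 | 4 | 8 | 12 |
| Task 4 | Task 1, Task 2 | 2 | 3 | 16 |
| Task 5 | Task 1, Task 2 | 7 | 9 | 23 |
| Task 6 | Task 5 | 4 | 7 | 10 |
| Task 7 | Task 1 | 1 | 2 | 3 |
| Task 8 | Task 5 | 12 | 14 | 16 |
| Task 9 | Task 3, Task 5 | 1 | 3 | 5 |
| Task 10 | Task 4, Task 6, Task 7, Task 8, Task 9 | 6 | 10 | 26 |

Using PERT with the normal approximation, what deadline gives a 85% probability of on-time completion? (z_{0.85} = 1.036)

50.1 hours

te_Task 1 = (3 + 4·7 + 17)/6 = 48/6 = 8; σ²_Task 1 = ((17−3)/6)² = 5.444
te_Task 2 = (4 + 4·6 + 8)/6 = 36/6 = 6; σ²_Task 2 = ((8−4)/6)² = 0.444
te_Task 3 = (4 + 4·8 + 12)/6 = 48/6 = 8; σ²_Task 3 = ((12−4)/6)² = 1.778
te_Task 4 = (2 + 4·3 + 16)/6 = 30/6 = 5; σ²_Task 4 = ((16−2)/6)² = 5.444
te_Task 5 = (7 + 4·9 + 23)/6 = 66/6 = 11; σ²_Task 5 = ((23−7)/6)² = 7.111
te_Task 6 = (4 + 4·7 + 10)/6 = 42/6 = 7; σ²_Task 6 = ((10−4)/6)² = 1.000
te_Task 7 = (1 + 4·2 + 3)/6 = 12/6 = 2; σ²_Task 7 = ((3−1)/6)² = 0.111
te_Task 8 = (12 + 4·14 + 16)/6 = 84/6 = 14; σ²_Task 8 = ((16−12)/6)² = 0.444
te_Task 9 = (1 + 4·3 + 5)/6 = 18/6 = 3; σ²_Task 9 = ((5−1)/6)² = 0.444
te_Task 10 = (6 + 4·10 + 26)/6 = 72/6 = 12; σ²_Task 10 = ((26−6)/6)² = 11.111

Forward pass:
ES_Task 1 = 0; EF_Task 1 = 8
ES_Task 2 = 0; EF_Task 2 = 6
ES_Task 3 = 8; EF_Task 3 = 8+8 = 16
ES_Task 4 = max(EF_Task 1=8, EF_Task 2=6) = 8; EF_Task 4 = 8+5 = 13
ES_Task 5 = max(EF_Task 1=8, EF_Task 2=6) = 8; EF_Task 5 = 8+11 = 19
ES_Task 6 = 19; EF_Task 6 = 19+7 = 26
ES_Task 7 = 8; EF_Task 7 = 8+2 = 10
ES_Task 8 = 19; EF_Task 8 = 19+14 = 33
ES_Task 9 = max(EF_Task 3=16, EF_Task 5=19) = 19; EF_Task 9 = 19+3 = 22
ES_Task 10 = max(EF_Task 4=13, EF_Task 6=26, EF_Task 7=10, EF_Task 8=33, EF_Task 9=22) = 33; EF_Task 10 = 33+12 = 45
Expected project duration μ = 45 hours. Critical path: Task 1 → Task 5 → Task 8 → Task 10.

Variance along critical path = 5.444 + 7.111 + 0.444 + 11.111 = 24.111; σ = 4.910 hours.
D = μ + z·σ = 45 + 1.036·4.910 = 50.1 hours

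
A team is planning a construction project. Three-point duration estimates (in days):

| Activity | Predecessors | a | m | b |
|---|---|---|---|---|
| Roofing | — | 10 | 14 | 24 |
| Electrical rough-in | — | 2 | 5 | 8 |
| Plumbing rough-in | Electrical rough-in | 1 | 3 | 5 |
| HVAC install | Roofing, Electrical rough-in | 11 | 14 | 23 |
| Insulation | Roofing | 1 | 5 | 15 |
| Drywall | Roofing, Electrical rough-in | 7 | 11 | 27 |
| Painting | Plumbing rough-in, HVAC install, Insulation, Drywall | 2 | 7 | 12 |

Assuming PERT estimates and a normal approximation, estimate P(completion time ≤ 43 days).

0.957

te_Roofing = (10 + 4·14 + 24)/6 = 90/6 = 15; σ²_Roofing = ((24−10)/6)² = 5.444
te_Electrical rough-in = (2 + 4·5 + 8)/6 = 30/6 = 5; σ²_Electrical rough-in = ((8−2)/6)² = 1.000
te_Plumbing rough-in = (1 + 4·3 + 5)/6 = 18/6 = 3; σ²_Plumbing rough-in = ((5−1)/6)² = 0.444
te_HVAC install = (11 + 4·14 + 23)/6 = 90/6 = 15; σ²_HVAC install = ((23−11)/6)² = 4.000
te_Insulation = (1 + 4·5 + 15)/6 = 36/6 = 6; σ²_Insulation = ((15−1)/6)² = 5.444
te_Drywall = (7 + 4·11 + 27)/6 = 78/6 = 13; σ²_Drywall = ((27−7)/6)² = 11.111
te_Painting = (2 + 4·7 + 12)/6 = 42/6 = 7; σ²_Painting = ((12−2)/6)² = 2.778

Forward pass:
ES_Roofing = 0; EF_Roofing = 15
ES_Electrical rough-in = 0; EF_Electrical rough-in = 5
ES_Plumbing rough-in = 5; EF_Plumbing rough-in = 5+3 = 8
ES_HVAC install = max(EF_Roofing=15, EF_Electrical rough-in=5) = 15; EF_HVAC install = 15+15 = 30
ES_Insulation = 15; EF_Insulation = 15+6 = 21
ES_Drywall = max(EF_Roofing=15, EF_Electrical rough-in=5) = 15; EF_Drywall = 15+13 = 28
ES_Painting = max(EF_Plumbing rough-in=8, EF_HVAC install=30, EF_Insulation=21, EF_Drywall=28) = 30; EF_Painting = 30+7 = 37
Expected project duration μ = 37 days. Critical path: Roofing → HVAC install → Painting.

Variance along critical path = 5.444 + 4.000 + 2.778 = 12.222; σ = √12.222 = 3.496 days.
Z = (43 − 37) / 3.496 = 1.716
P(T ≤ 43) = Φ(1.716) ≈ 0.957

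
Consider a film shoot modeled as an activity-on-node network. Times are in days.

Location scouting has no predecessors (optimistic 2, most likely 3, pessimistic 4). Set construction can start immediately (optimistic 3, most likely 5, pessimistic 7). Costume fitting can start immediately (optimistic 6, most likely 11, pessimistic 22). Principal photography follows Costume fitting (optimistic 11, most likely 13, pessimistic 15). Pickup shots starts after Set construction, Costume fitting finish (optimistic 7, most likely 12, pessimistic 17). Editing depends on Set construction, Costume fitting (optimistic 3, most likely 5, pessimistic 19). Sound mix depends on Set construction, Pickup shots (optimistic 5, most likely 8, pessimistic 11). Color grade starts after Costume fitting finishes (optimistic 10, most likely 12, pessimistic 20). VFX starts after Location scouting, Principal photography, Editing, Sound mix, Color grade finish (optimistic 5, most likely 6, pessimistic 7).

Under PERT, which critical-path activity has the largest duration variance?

Costume fitting

te_Location scouting = (2 + 4·3 + 4)/6 = 18/6 = 3; σ²_Location scouting = ((4−2)/6)² = 0.111
te_Set construction = (3 + 4·5 + 7)/6 = 30/6 = 5; σ²_Set construction = ((7−3)/6)² = 0.444
te_Costume fitting = (6 + 4·11 + 22)/6 = 72/6 = 12; σ²_Costume fitting = ((22−6)/6)² = 7.111
te_Principal photography = (11 + 4·13 + 15)/6 = 78/6 = 13; σ²_Principal photography = ((15−11)/6)² = 0.444
te_Pickup shots = (7 + 4·12 + 17)/6 = 72/6 = 12; σ²_Pickup shots = ((17−7)/6)² = 2.778
te_Editing = (3 + 4·5 + 19)/6 = 42/6 = 7; σ²_Editing = ((19−3)/6)² = 7.111
te_Sound mix = (5 + 4·8 + 11)/6 = 48/6 = 8; σ²_Sound mix = ((11−5)/6)² = 1.000
te_Color grade = (10 + 4·12 + 20)/6 = 78/6 = 13; σ²_Color grade = ((20−10)/6)² = 2.778
te_VFX = (5 + 4·6 + 7)/6 = 36/6 = 6; σ²_VFX = ((7−5)/6)² = 0.111

Forward pass:
ES_Location scouting = 0; EF_Location scouting = 3
ES_Set construction = 0; EF_Set construction = 5
ES_Costume fitting = 0; EF_Costume fitting = 12
ES_Principal photography = 12; EF_Principal photography = 12+13 = 25
ES_Pickup shots = max(EF_Set construction=5, EF_Costume fitting=12) = 12; EF_Pickup shots = 12+12 = 24
ES_Editing = max(EF_Set construction=5, EF_Costume fitting=12) = 12; EF_Editing = 12+7 = 19
ES_Sound mix = max(EF_Set construction=5, EF_Pickup shots=24) = 24; EF_Sound mix = 24+8 = 32
ES_Color grade = 12; EF_Color grade = 12+13 = 25
ES_VFX = max(EF_Location scouting=3, EF_Principal photography=25, EF_Editing=19, EF_Sound mix=32, EF_Color grade=25) = 32; EF_VFX = 32+6 = 38
Expected project duration μ = 38 days. Critical path: Costume fitting → Pickup shots → Sound mix → VFX.

Variances on critical path: σ²_Costume fitting=7.111, σ²_Pickup shots=2.778, σ²_Sound mix=1.000, σ²_VFX=0.111.
Largest is σ²_Costume fitting = 7.111.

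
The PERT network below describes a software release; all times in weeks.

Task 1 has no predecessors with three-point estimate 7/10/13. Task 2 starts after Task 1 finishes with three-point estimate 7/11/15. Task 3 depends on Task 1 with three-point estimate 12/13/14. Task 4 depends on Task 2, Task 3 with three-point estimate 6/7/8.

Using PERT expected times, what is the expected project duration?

te_Task 1 = (7 + 4·10 + 13)/6 = 60/6 = 10
te_Task 2 = (7 + 4·11 + 15)/6 = 66/6 = 11
te_Task 3 = (12 + 4·13 + 14)/6 = 78/6 = 13
te_Task 4 = (6 + 4·7 + 8)/6 = 42/6 = 7

Forward pass:
ES_Task 1 = 0; EF_Task 1 = 10
ES_Task 2 = 10; EF_Task 2 = 10+11 = 21
ES_Task 3 = 10; EF_Task 3 = 10+13 = 23
ES_Task 4 = max(EF_Task 2=21, EF_Task 3=23) = 23; EF_Task 4 = 23+7 = 30
Expected project duration μ = 30 weeks. Critical path: Task 1 → Task 3 → Task 4.

30 weeks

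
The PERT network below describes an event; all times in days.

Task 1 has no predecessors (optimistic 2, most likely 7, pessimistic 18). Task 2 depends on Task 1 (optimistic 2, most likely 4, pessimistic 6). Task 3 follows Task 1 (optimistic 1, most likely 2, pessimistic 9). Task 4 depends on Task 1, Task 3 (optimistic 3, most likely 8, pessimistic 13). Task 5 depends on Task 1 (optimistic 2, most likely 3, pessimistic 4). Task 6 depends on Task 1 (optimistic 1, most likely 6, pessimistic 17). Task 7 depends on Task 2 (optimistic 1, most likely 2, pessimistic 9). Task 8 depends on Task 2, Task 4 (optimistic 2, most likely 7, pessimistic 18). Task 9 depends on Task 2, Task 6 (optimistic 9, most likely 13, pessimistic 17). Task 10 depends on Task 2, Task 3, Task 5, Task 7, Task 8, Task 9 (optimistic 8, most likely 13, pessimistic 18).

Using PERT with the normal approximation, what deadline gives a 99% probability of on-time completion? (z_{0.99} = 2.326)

51.1 days

te_Task 1 = (2 + 4·7 + 18)/6 = 48/6 = 8; σ²_Task 1 = ((18−2)/6)² = 7.111
te_Task 2 = (2 + 4·4 + 6)/6 = 24/6 = 4; σ²_Task 2 = ((6−2)/6)² = 0.444
te_Task 3 = (1 + 4·2 + 9)/6 = 18/6 = 3; σ²_Task 3 = ((9−1)/6)² = 1.778
te_Task 4 = (3 + 4·8 + 13)/6 = 48/6 = 8; σ²_Task 4 = ((13−3)/6)² = 2.778
te_Task 5 = (2 + 4·3 + 4)/6 = 18/6 = 3; σ²_Task 5 = ((4−2)/6)² = 0.111
te_Task 6 = (1 + 4·6 + 17)/6 = 42/6 = 7; σ²_Task 6 = ((17−1)/6)² = 7.111
te_Task 7 = (1 + 4·2 + 9)/6 = 18/6 = 3; σ²_Task 7 = ((9−1)/6)² = 1.778
te_Task 8 = (2 + 4·7 + 18)/6 = 48/6 = 8; σ²_Task 8 = ((18−2)/6)² = 7.111
te_Task 9 = (9 + 4·13 + 17)/6 = 78/6 = 13; σ²_Task 9 = ((17−9)/6)² = 1.778
te_Task 10 = (8 + 4·13 + 18)/6 = 78/6 = 13; σ²_Task 10 = ((18−8)/6)² = 2.778

Forward pass:
ES_Task 1 = 0; EF_Task 1 = 8
ES_Task 2 = 8; EF_Task 2 = 8+4 = 12
ES_Task 3 = 8; EF_Task 3 = 8+3 = 11
ES_Task 4 = max(EF_Task 1=8, EF_Task 3=11) = 11; EF_Task 4 = 11+8 = 19
ES_Task 5 = 8; EF_Task 5 = 8+3 = 11
ES_Task 6 = 8; EF_Task 6 = 8+7 = 15
ES_Task 7 = 12; EF_Task 7 = 12+3 = 15
ES_Task 8 = max(EF_Task 2=12, EF_Task 4=19) = 19; EF_Task 8 = 19+8 = 27
ES_Task 9 = max(EF_Task 2=12, EF_Task 6=15) = 15; EF_Task 9 = 15+13 = 28
ES_Task 10 = max(EF_Task 2=12, EF_Task 3=11, EF_Task 5=11, EF_Task 7=15, EF_Task 8=27, EF_Task 9=28) = 28; EF_Task 10 = 28+13 = 41
Expected project duration μ = 41 days. Critical path: Task 1 → Task 6 → Task 9 → Task 10.

Variance along critical path = 7.111 + 7.111 + 1.778 + 2.778 = 18.778; σ = 4.333 days.
D = μ + z·σ = 41 + 2.326·4.333 = 51.1 days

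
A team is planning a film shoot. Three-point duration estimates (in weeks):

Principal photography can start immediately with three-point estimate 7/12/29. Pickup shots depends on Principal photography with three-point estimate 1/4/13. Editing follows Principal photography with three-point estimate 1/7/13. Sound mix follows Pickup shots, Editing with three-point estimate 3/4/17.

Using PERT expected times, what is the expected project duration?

te_Principal photography = (7 + 4·12 + 29)/6 = 84/6 = 14
te_Pickup shots = (1 + 4·4 + 13)/6 = 30/6 = 5
te_Editing = (1 + 4·7 + 13)/6 = 42/6 = 7
te_Sound mix = (3 + 4·4 + 17)/6 = 36/6 = 6

Forward pass:
ES_Principal photography = 0; EF_Principal photography = 14
ES_Pickup shots = 14; EF_Pickup shots = 14+5 = 19
ES_Editing = 14; EF_Editing = 14+7 = 21
ES_Sound mix = max(EF_Pickup shots=19, EF_Editing=21) = 21; EF_Sound mix = 21+6 = 27
Expected project duration μ = 27 weeks. Critical path: Principal photography → Editing → Sound mix.

27 weeks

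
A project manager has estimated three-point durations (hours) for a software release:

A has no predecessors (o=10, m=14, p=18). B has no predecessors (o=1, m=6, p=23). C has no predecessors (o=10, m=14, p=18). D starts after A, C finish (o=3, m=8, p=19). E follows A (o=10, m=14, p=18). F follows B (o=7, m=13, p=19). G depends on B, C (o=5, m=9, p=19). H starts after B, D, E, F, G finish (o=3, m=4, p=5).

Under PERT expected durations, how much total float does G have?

4 hours

te_A = (10 + 4·14 + 18)/6 = 84/6 = 14
te_B = (1 + 4·6 + 23)/6 = 48/6 = 8
te_C = (10 + 4·14 + 18)/6 = 84/6 = 14
te_D = (3 + 4·8 + 19)/6 = 54/6 = 9
te_E = (10 + 4·14 + 18)/6 = 84/6 = 14
te_F = (7 + 4·13 + 19)/6 = 78/6 = 13
te_G = (5 + 4·9 + 19)/6 = 60/6 = 10
te_H = (3 + 4·4 + 5)/6 = 24/6 = 4

Forward pass:
ES_A = 0; EF_A = 14
ES_B = 0; EF_B = 8
ES_C = 0; EF_C = 14
ES_D = max(EF_A=14, EF_C=14) = 14; EF_D = 14+9 = 23
ES_E = 14; EF_E = 14+14 = 28
ES_F = 8; EF_F = 8+13 = 21
ES_G = max(EF_B=8, EF_C=14) = 14; EF_G = 14+10 = 24
ES_H = max(EF_B=8, EF_D=23, EF_E=28, EF_F=21, EF_G=24) = 28; EF_H = 28+4 = 32
Expected project duration μ = 32 hours. Critical path: A → E → H.

Backward pass:
LF_H = 32; LS_H = 32−4 = 28
LF_G = LS_H = 28; LS_G = 28−10 = 18
LF_F = LS_H = 28; LS_F = 28−13 = 15
LF_E = LS_H = 28; LS_E = 28−14 = 14
LF_D = LS_H = 28; LS_D = 28−9 = 19
LF_C = min(LS_D=19, LS_G=18) = 18; LS_C = 18−14 = 4
LF_B = min(LS_F=15, LS_G=18, LS_H=28) = 15; LS_B = 15−8 = 7
LF_A = min(LS_D=19, LS_E=14) = 14; LS_A = 14−14 = 0
Slack_G = LS_G − ES_G = 18 − 14 = 4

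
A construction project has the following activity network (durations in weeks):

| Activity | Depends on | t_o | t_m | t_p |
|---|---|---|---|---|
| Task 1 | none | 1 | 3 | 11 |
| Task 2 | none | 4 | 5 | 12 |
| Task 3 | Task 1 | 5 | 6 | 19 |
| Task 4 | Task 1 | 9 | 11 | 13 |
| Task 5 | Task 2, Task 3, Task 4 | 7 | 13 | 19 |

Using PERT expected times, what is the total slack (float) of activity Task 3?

te_Task 1 = (1 + 4·3 + 11)/6 = 24/6 = 4
te_Task 2 = (4 + 4·5 + 12)/6 = 36/6 = 6
te_Task 3 = (5 + 4·6 + 19)/6 = 48/6 = 8
te_Task 4 = (9 + 4·11 + 13)/6 = 66/6 = 11
te_Task 5 = (7 + 4·13 + 19)/6 = 78/6 = 13

Forward pass:
ES_Task 1 = 0; EF_Task 1 = 4
ES_Task 2 = 0; EF_Task 2 = 6
ES_Task 3 = 4; EF_Task 3 = 4+8 = 12
ES_Task 4 = 4; EF_Task 4 = 4+11 = 15
ES_Task 5 = max(EF_Task 2=6, EF_Task 3=12, EF_Task 4=15) = 15; EF_Task 5 = 15+13 = 28
Expected project duration μ = 28 weeks. Critical path: Task 1 → Task 4 → Task 5.

Backward pass:
LF_Task 5 = 28; LS_Task 5 = 28−13 = 15
LF_Task 4 = LS_Task 5 = 15; LS_Task 4 = 15−11 = 4
LF_Task 3 = LS_Task 5 = 15; LS_Task 3 = 15−8 = 7
LF_Task 2 = LS_Task 5 = 15; LS_Task 2 = 15−6 = 9
LF_Task 1 = min(LS_Task 3=7, LS_Task 4=4) = 4; LS_Task 1 = 4−4 = 0
Slack_Task 3 = LS_Task 3 − ES_Task 3 = 7 − 4 = 3

3 weeks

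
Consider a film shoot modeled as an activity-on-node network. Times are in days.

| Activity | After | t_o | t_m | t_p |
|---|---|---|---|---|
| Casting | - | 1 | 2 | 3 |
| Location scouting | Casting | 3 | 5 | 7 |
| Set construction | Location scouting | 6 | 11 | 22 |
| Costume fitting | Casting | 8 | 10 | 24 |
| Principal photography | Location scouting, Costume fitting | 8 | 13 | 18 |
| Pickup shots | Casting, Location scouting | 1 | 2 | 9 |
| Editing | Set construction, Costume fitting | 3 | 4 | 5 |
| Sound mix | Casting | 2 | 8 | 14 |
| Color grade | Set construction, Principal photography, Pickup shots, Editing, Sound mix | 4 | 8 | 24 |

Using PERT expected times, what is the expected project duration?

37 days

te_Casting = (1 + 4·2 + 3)/6 = 12/6 = 2
te_Location scouting = (3 + 4·5 + 7)/6 = 30/6 = 5
te_Set construction = (6 + 4·11 + 22)/6 = 72/6 = 12
te_Costume fitting = (8 + 4·10 + 24)/6 = 72/6 = 12
te_Principal photography = (8 + 4·13 + 18)/6 = 78/6 = 13
te_Pickup shots = (1 + 4·2 + 9)/6 = 18/6 = 3
te_Editing = (3 + 4·4 + 5)/6 = 24/6 = 4
te_Sound mix = (2 + 4·8 + 14)/6 = 48/6 = 8
te_Color grade = (4 + 4·8 + 24)/6 = 60/6 = 10

Forward pass:
ES_Casting = 0; EF_Casting = 2
ES_Location scouting = 2; EF_Location scouting = 2+5 = 7
ES_Set construction = 7; EF_Set construction = 7+12 = 19
ES_Costume fitting = 2; EF_Costume fitting = 2+12 = 14
ES_Principal photography = max(EF_Location scouting=7, EF_Costume fitting=14) = 14; EF_Principal photography = 14+13 = 27
ES_Pickup shots = max(EF_Casting=2, EF_Location scouting=7) = 7; EF_Pickup shots = 7+3 = 10
ES_Editing = max(EF_Set construction=19, EF_Costume fitting=14) = 19; EF_Editing = 19+4 = 23
ES_Sound mix = 2; EF_Sound mix = 2+8 = 10
ES_Color grade = max(EF_Set construction=19, EF_Principal photography=27, EF_Pickup shots=10, EF_Editing=23, EF_Sound mix=10) = 27; EF_Color grade = 27+10 = 37
Expected project duration μ = 37 days. Critical path: Casting → Costume fitting → Principal photography → Color grade.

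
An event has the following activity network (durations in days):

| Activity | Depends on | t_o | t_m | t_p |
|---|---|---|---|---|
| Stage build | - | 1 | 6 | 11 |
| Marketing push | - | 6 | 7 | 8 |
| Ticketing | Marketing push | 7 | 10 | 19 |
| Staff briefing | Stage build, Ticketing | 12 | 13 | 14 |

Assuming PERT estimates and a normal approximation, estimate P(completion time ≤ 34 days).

0.928

te_Stage build = (1 + 4·6 + 11)/6 = 36/6 = 6; σ²_Stage build = ((11−1)/6)² = 2.778
te_Marketing push = (6 + 4·7 + 8)/6 = 42/6 = 7; σ²_Marketing push = ((8−6)/6)² = 0.111
te_Ticketing = (7 + 4·10 + 19)/6 = 66/6 = 11; σ²_Ticketing = ((19−7)/6)² = 4.000
te_Staff briefing = (12 + 4·13 + 14)/6 = 78/6 = 13; σ²_Staff briefing = ((14−12)/6)² = 0.111

Forward pass:
ES_Stage build = 0; EF_Stage build = 6
ES_Marketing push = 0; EF_Marketing push = 7
ES_Ticketing = 7; EF_Ticketing = 7+11 = 18
ES_Staff briefing = max(EF_Stage build=6, EF_Ticketing=18) = 18; EF_Staff briefing = 18+13 = 31
Expected project duration μ = 31 days. Critical path: Marketing push → Ticketing → Staff briefing.

Variance along critical path = 0.111 + 4.000 + 0.111 = 4.222; σ = √4.222 = 2.055 days.
Z = (34 − 31) / 2.055 = 1.460
P(T ≤ 34) = Φ(1.460) ≈ 0.928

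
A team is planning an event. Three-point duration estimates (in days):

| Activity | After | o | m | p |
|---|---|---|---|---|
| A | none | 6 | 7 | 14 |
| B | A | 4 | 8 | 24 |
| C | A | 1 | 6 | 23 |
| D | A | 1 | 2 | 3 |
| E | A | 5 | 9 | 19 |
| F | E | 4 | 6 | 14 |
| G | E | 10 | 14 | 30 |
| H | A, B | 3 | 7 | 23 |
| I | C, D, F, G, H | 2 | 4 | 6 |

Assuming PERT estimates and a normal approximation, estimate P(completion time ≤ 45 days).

te_A = (6 + 4·7 + 14)/6 = 48/6 = 8; σ²_A = ((14−6)/6)² = 1.778
te_B = (4 + 4·8 + 24)/6 = 60/6 = 10; σ²_B = ((24−4)/6)² = 11.111
te_C = (1 + 4·6 + 23)/6 = 48/6 = 8; σ²_C = ((23−1)/6)² = 13.444
te_D = (1 + 4·2 + 3)/6 = 12/6 = 2; σ²_D = ((3−1)/6)² = 0.111
te_E = (5 + 4·9 + 19)/6 = 60/6 = 10; σ²_E = ((19−5)/6)² = 5.444
te_F = (4 + 4·6 + 14)/6 = 42/6 = 7; σ²_F = ((14−4)/6)² = 2.778
te_G = (10 + 4·14 + 30)/6 = 96/6 = 16; σ²_G = ((30−10)/6)² = 11.111
te_H = (3 + 4·7 + 23)/6 = 54/6 = 9; σ²_H = ((23−3)/6)² = 11.111
te_I = (2 + 4·4 + 6)/6 = 24/6 = 4; σ²_I = ((6−2)/6)² = 0.444

Forward pass:
ES_A = 0; EF_A = 8
ES_B = 8; EF_B = 8+10 = 18
ES_C = 8; EF_C = 8+8 = 16
ES_D = 8; EF_D = 8+2 = 10
ES_E = 8; EF_E = 8+10 = 18
ES_F = 18; EF_F = 18+7 = 25
ES_G = 18; EF_G = 18+16 = 34
ES_H = max(EF_A=8, EF_B=18) = 18; EF_H = 18+9 = 27
ES_I = max(EF_C=16, EF_D=10, EF_F=25, EF_G=34, EF_H=27) = 34; EF_I = 34+4 = 38
Expected project duration μ = 38 days. Critical path: A → E → G → I.

Variance along critical path = 1.778 + 5.444 + 11.111 + 0.444 = 18.778; σ = √18.778 = 4.333 days.
Z = (45 − 38) / 4.333 = 1.615
P(T ≤ 45) = Φ(1.615) ≈ 0.947

0.947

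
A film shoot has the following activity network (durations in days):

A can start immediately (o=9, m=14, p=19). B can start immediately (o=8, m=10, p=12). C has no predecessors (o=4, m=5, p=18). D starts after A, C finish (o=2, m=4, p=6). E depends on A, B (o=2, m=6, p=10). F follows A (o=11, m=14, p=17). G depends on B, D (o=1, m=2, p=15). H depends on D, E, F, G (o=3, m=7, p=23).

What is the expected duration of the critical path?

te_A = (9 + 4·14 + 19)/6 = 84/6 = 14
te_B = (8 + 4·10 + 12)/6 = 60/6 = 10
te_C = (4 + 4·5 + 18)/6 = 42/6 = 7
te_D = (2 + 4·4 + 6)/6 = 24/6 = 4
te_E = (2 + 4·6 + 10)/6 = 36/6 = 6
te_F = (11 + 4·14 + 17)/6 = 84/6 = 14
te_G = (1 + 4·2 + 15)/6 = 24/6 = 4
te_H = (3 + 4·7 + 23)/6 = 54/6 = 9

Forward pass:
ES_A = 0; EF_A = 14
ES_B = 0; EF_B = 10
ES_C = 0; EF_C = 7
ES_D = max(EF_A=14, EF_C=7) = 14; EF_D = 14+4 = 18
ES_E = max(EF_A=14, EF_B=10) = 14; EF_E = 14+6 = 20
ES_F = 14; EF_F = 14+14 = 28
ES_G = max(EF_B=10, EF_D=18) = 18; EF_G = 18+4 = 22
ES_H = max(EF_D=18, EF_E=20, EF_F=28, EF_G=22) = 28; EF_H = 28+9 = 37
Expected project duration μ = 37 days. Critical path: A → F → H.

37 days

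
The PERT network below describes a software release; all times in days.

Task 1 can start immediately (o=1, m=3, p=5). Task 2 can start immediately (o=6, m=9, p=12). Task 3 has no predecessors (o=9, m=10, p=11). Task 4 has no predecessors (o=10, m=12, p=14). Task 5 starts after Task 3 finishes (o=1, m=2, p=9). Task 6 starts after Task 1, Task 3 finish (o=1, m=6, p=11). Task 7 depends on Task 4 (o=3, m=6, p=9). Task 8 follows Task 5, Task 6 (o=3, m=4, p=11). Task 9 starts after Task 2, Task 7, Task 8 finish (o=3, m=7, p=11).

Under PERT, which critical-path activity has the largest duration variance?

Task 6

te_Task 1 = (1 + 4·3 + 5)/6 = 18/6 = 3; σ²_Task 1 = ((5−1)/6)² = 0.444
te_Task 2 = (6 + 4·9 + 12)/6 = 54/6 = 9; σ²_Task 2 = ((12−6)/6)² = 1.000
te_Task 3 = (9 + 4·10 + 11)/6 = 60/6 = 10; σ²_Task 3 = ((11−9)/6)² = 0.111
te_Task 4 = (10 + 4·12 + 14)/6 = 72/6 = 12; σ²_Task 4 = ((14−10)/6)² = 0.444
te_Task 5 = (1 + 4·2 + 9)/6 = 18/6 = 3; σ²_Task 5 = ((9−1)/6)² = 1.778
te_Task 6 = (1 + 4·6 + 11)/6 = 36/6 = 6; σ²_Task 6 = ((11−1)/6)² = 2.778
te_Task 7 = (3 + 4·6 + 9)/6 = 36/6 = 6; σ²_Task 7 = ((9−3)/6)² = 1.000
te_Task 8 = (3 + 4·4 + 11)/6 = 30/6 = 5; σ²_Task 8 = ((11−3)/6)² = 1.778
te_Task 9 = (3 + 4·7 + 11)/6 = 42/6 = 7; σ²_Task 9 = ((11−3)/6)² = 1.778

Forward pass:
ES_Task 1 = 0; EF_Task 1 = 3
ES_Task 2 = 0; EF_Task 2 = 9
ES_Task 3 = 0; EF_Task 3 = 10
ES_Task 4 = 0; EF_Task 4 = 12
ES_Task 5 = 10; EF_Task 5 = 10+3 = 13
ES_Task 6 = max(EF_Task 1=3, EF_Task 3=10) = 10; EF_Task 6 = 10+6 = 16
ES_Task 7 = 12; EF_Task 7 = 12+6 = 18
ES_Task 8 = max(EF_Task 5=13, EF_Task 6=16) = 16; EF_Task 8 = 16+5 = 21
ES_Task 9 = max(EF_Task 2=9, EF_Task 7=18, EF_Task 8=21) = 21; EF_Task 9 = 21+7 = 28
Expected project duration μ = 28 days. Critical path: Task 3 → Task 6 → Task 8 → Task 9.

Variances on critical path: σ²_Task 3=0.111, σ²_Task 6=2.778, σ²_Task 8=1.778, σ²_Task 9=1.778.
Largest is σ²_Task 6 = 2.778.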